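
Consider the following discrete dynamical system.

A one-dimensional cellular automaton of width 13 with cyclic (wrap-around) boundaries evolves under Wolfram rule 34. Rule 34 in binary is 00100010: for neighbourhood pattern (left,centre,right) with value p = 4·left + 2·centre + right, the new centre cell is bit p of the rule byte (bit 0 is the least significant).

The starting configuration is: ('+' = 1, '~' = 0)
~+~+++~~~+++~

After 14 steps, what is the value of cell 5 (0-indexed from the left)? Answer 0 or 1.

k=0  ~+~+++~~~+++~
k=1  +~+~~~~~+~~~~
k=2  ~+~~~~~+~~~~+
k=3  +~~~~~+~~~~+~
k=4  ~~~~~+~~~~+~+
k=5  ~~~~+~~~~+~+~
k=6  ~~~+~~~~+~+~~
k=7  ~~+~~~~+~+~~~
k=8  ~+~~~~+~+~~~~
k=9  +~~~~+~+~~~~~
k=10  ~~~~+~+~~~~~+
k=11  ~~~+~+~~~~~+~
k=12  ~~+~+~~~~~+~~
k=13  ~+~+~~~~~+~~~
k=14  +~+~~~~~+~~~~

0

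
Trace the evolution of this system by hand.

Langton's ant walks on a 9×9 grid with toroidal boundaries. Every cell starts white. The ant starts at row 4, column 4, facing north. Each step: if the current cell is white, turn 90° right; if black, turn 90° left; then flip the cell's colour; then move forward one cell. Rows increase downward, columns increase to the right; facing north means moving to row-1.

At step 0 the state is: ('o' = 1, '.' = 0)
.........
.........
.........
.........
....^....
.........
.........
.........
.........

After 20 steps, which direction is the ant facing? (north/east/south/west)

step 0: .........
.........
.........
.........
....^....
.........
.........
.........
.........
step 1: .........
.........
.........
.........
....o>...
.........
.........
.........
.........
step 2: .........
.........
.........
.........
....oo...
.....v...
.........
.........
.........
step 3: .........
.........
.........
.........
....oo...
....<o...
.........
.........
.........
step 4: .........
.........
.........
.........
....^o...
....oo...
.........
.........
.........
step 5: .........
.........
.........
.........
...<.o...
....oo...
.........
.........
.........
step 6: .........
.........
.........
...^.....
...o.o...
....oo...
.........
.........
.........
step 7: .........
.........
.........
...o>....
...o.o...
....oo...
.........
.........
.........
step 8: .........
.........
.........
...oo....
...ovo...
....oo...
.........
.........
.........
step 9: .........
.........
.........
...oo....
...<oo...
....oo...
.........
.........
.........
step 10: .........
.........
.........
...oo....
....oo...
...voo...
.........
.........
.........
step 11: .........
.........
.........
...oo....
....oo...
..<ooo...
.........
.........
.........
step 12: .........
.........
.........
...oo....
..^.oo...
..oooo...
.........
.........
.........
step 13: .........
.........
.........
...oo....
..o>oo...
..oooo...
.........
.........
.........
step 14: .........
.........
.........
...oo....
..oooo...
..ovoo...
.........
.........
.........
step 15: .........
.........
.........
...oo....
..oooo...
..o.>o...
.........
.........
.........
step 16: .........
.........
.........
...oo....
..oo^o...
..o..o...
.........
.........
.........
step 17: .........
.........
.........
...oo....
..o<.o...
..o..o...
.........
.........
.........
step 18: .........
.........
.........
...oo....
..o..o...
..ov.o...
.........
.........
.........
step 19: .........
.........
.........
...oo....
..o..o...
..<o.o...
.........
.........
.........
step 20: .........
.........
.........
...oo....
..o..o...
...o.o...
..v......
.........
.........

south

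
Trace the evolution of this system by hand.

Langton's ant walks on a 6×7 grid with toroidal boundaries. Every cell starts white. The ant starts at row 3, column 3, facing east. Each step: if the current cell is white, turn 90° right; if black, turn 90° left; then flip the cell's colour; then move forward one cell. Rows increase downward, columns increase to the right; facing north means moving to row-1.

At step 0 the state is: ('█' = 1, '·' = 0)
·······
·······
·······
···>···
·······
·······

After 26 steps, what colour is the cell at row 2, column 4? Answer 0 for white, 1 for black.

1

0) ·······
·······
·······
···>···
·······
·······
1) ·······
·······
·······
···█···
···v···
·······
2) ·······
·······
·······
···█···
··<█···
·······
3) ·······
·······
·······
··^█···
··██···
·······
4) ·······
·······
·······
··█>···
··██···
·······
5) ·······
·······
···^···
··█····
··██···
·······
6) ·······
·······
···█>··
··█····
··██···
·······
7) ·······
·······
···██··
··█·v··
··██···
·······
8) ·······
·······
···██··
··█<█··
··██···
·······
9) ·······
·······
···^█··
··███··
··██···
·······
10) ·······
·······
··<·█··
··███··
··██···
·······
11) ·······
··^····
··█·█··
··███··
··██···
·······
12) ·······
··█>···
··█·█··
··███··
··██···
·······
13) ·······
··██···
··█v█··
··███··
··██···
·······
14) ·······
··██···
··<██··
··███··
··██···
·······
15) ·······
··██···
···██··
··v██··
··██···
·······
16) ·······
··██···
···██··
···>█··
··██···
·······
17) ·······
··██···
···^█··
····█··
··██···
·······
18) ·······
··██···
··<·█··
····█··
··██···
·······
19) ·······
··^█···
··█·█··
····█··
··██···
·······
20) ·······
·<·█···
··█·█··
····█··
··██···
·······
21) ·^·····
·█·█···
··█·█··
····█··
··██···
·······
22) ·█>····
·█·█···
··█·█··
····█··
··██···
·······
23) ·██····
·█v█···
··█·█··
····█··
··██···
·······
24) ·██····
·<██···
··█·█··
····█··
··██···
·······
25) ·██····
··██···
·v█·█··
····█··
··██···
·······
26) ·██····
··██···
<██·█··
····█··
··██···
·······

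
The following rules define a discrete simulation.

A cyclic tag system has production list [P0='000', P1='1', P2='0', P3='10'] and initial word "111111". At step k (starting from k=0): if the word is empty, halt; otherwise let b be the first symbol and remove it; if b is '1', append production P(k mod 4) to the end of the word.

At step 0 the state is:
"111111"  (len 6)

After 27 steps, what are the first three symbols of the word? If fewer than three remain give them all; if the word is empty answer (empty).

0) "111111"  (len 6)
1) "11111000"  (len 8)
2) "11110001"  (len 8)
3) "11100010"  (len 8)
4) "110001010"  (len 9)
5) "10001010000"  (len 11)
6) "00010100001"  (len 11)
7) "0010100001"  (len 10)
8) "010100001"  (len 9)
9) "10100001"  (len 8)
10) "01000011"  (len 8)
11) "1000011"  (len 7)
12) "00001110"  (len 8)
13) "0001110"  (len 7)
14) "001110"  (len 6)
15) "01110"  (len 5)
16) "1110"  (len 4)
17) "110000"  (len 6)
18) "100001"  (len 6)
19) "000010"  (len 6)
20) "00010"  (len 5)
21) "0010"  (len 4)
22) "010"  (len 3)
23) "10"  (len 2)
24) "010"  (len 3)
25) "10"  (len 2)
26) "01"  (len 2)
27) "1"  (len 1)

1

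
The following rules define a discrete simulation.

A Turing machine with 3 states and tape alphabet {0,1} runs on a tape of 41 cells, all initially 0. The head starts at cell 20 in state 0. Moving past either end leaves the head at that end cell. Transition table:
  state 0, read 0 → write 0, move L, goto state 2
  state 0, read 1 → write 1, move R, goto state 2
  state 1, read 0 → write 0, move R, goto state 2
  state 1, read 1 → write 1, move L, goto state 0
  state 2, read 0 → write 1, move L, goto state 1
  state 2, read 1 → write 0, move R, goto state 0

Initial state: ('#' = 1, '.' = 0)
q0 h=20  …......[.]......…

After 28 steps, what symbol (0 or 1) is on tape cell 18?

[0] q0 h=20  …......[.]......…
[1] q2 h=19  …......[.]......…
[2] q1 h=18  …......[.]#.....…
[3] q2 h=19  …......[#]......…
[4] q0 h=20  …......[.]......…
[5] q2 h=19  …......[.]......…
[6] q1 h=18  …......[.]#.....…
[7] q2 h=19  …......[#]......…
[8] q0 h=20  …......[.]......…
[9] q2 h=19  …......[.]......…
[10] q1 h=18  …......[.]#.....…
[11] q2 h=19  …......[#]......…
[12] q0 h=20  …......[.]......…
[13] q2 h=19  …......[.]......…
[14] q1 h=18  …......[.]#.....…
[15] q2 h=19  …......[#]......…
[16] q0 h=20  …......[.]......…
[17] q2 h=19  …......[.]......…
[18] q1 h=18  …......[.]#.....…
[19] q2 h=19  …......[#]......…
[20] q0 h=20  …......[.]......…
[21] q2 h=19  …......[.]......…
[22] q1 h=18  …......[.]#.....…
[23] q2 h=19  …......[#]......…
[24] q0 h=20  …......[.]......…
[25] q2 h=19  …......[.]......…
[26] q1 h=18  …......[.]#.....…
[27] q2 h=19  …......[#]......…
[28] q0 h=20  …......[.]......…

0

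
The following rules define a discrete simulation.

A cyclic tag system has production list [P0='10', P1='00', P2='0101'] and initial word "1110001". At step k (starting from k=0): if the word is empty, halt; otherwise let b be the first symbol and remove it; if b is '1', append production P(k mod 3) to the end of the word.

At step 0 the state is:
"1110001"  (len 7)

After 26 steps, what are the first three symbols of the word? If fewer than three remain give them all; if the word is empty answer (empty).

000

gen 0: "1110001"  (len 7)
gen 1: "11000110"  (len 8)
gen 2: "100011000"  (len 9)
gen 3: "000110000101"  (len 12)
gen 4: "00110000101"  (len 11)
gen 5: "0110000101"  (len 10)
gen 6: "110000101"  (len 9)
gen 7: "1000010110"  (len 10)
gen 8: "00001011000"  (len 11)
gen 9: "0001011000"  (len 10)
gen 10: "001011000"  (len 9)
gen 11: "01011000"  (len 8)
gen 12: "1011000"  (len 7)
gen 13: "01100010"  (len 8)
gen 14: "1100010"  (len 7)
gen 15: "1000100101"  (len 10)
gen 16: "00010010110"  (len 11)
gen 17: "0010010110"  (len 10)
gen 18: "010010110"  (len 9)
gen 19: "10010110"  (len 8)
gen 20: "001011000"  (len 9)
gen 21: "01011000"  (len 8)
gen 22: "1011000"  (len 7)
gen 23: "01100000"  (len 8)
gen 24: "1100000"  (len 7)
gen 25: "10000010"  (len 8)
gen 26: "000001000"  (len 9)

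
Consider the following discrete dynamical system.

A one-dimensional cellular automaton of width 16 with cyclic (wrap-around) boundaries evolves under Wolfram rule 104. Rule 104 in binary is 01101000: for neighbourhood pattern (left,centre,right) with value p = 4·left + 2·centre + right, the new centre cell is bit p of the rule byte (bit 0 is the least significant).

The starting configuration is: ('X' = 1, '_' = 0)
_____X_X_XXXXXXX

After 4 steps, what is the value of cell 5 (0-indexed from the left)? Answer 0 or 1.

0

gen 0: _____X_X_XXXXXXX
gen 1: ______X_XX_____X
gen 2: _______XXX______
gen 3: _______X_X______
gen 4: ________X_______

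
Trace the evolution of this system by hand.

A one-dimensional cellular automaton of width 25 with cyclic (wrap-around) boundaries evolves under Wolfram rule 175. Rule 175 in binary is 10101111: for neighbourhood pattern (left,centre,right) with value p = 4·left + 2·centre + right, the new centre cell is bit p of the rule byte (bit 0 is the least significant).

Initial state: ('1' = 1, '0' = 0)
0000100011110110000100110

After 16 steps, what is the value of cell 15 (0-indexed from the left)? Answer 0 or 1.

k=0  0000100011110110000100110
k=1  1111101111101100111101100
k=2  1111011111011001111011001
k=3  1110111110110011110110011
k=4  1101111101100111101100111
k=5  1011111011001111011001111
k=6  0111110110011110110011111
k=7  1111101100111101100111110
k=8  1111011001111011001111101
k=9  1110110011110110011111011
k=10  1101100111101100111110111
k=11  1011001111011001111101111
k=12  0110011110110011111011111
k=13  1100111101100111110111110
k=14  1001111011001111101111101
k=15  0011110110011111011111011
k=16  0111101100111110111110110

0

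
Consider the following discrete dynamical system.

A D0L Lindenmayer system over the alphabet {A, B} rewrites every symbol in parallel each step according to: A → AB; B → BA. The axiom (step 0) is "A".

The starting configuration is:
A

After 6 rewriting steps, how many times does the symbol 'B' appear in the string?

32

gen 0: A
gen 1: AB
gen 2: ABBA
gen 3: ABBABAAB
gen 4: ABBABAABBAABABBA
gen 5: ABBABAABBAABABBABAABABBAABBABAAB
gen 6: ABBABAABBAABABBABAABABBAABBABAABBAABABBAABBABAABABBABAABBAABABBA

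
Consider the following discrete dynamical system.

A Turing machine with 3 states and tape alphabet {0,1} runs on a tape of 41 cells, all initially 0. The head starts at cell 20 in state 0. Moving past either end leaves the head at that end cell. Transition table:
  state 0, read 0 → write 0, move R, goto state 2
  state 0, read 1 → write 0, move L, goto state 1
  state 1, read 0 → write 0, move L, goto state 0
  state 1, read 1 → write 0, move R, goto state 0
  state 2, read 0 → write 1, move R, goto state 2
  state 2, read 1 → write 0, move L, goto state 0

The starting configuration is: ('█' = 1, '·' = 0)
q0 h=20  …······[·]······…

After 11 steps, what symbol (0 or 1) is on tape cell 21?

1

k=0  q0 h=20  …······[·]······…
k=1  q2 h=21  …······[·]······…
k=2  q2 h=22  …·····█[·]······…
k=3  q2 h=23  …····██[·]······…
k=4  q2 h=24  …···███[·]······…
k=5  q2 h=25  …··████[·]······…
k=6  q2 h=26  …·█████[·]······…
k=7  q2 h=27  …██████[·]······…
k=8  q2 h=28  …██████[·]······…
k=9  q2 h=29  …██████[·]······…
k=10  q2 h=30  …██████[·]······…
k=11  q2 h=31  …██████[·]······…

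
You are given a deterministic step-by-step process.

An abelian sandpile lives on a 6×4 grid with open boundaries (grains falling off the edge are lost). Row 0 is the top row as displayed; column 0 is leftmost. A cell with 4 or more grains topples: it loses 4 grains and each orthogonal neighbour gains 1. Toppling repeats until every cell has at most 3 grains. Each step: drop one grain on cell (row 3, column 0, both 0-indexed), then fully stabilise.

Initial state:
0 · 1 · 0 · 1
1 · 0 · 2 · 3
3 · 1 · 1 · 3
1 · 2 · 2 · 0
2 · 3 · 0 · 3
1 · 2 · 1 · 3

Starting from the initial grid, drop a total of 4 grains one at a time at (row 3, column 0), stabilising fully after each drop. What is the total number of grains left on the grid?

step 0: 0 · 1 · 0 · 1
1 · 0 · 2 · 3
3 · 1 · 1 · 3
1 · 2 · 2 · 0
2 · 3 · 0 · 3
1 · 2 · 1 · 3
step 1: 0 · 1 · 0 · 1
1 · 0 · 2 · 3
3 · 1 · 1 · 3
2 · 2 · 2 · 0
2 · 3 · 0 · 3
1 · 2 · 1 · 3
step 2: 0 · 1 · 0 · 1
1 · 0 · 2 · 3
3 · 1 · 1 · 3
3 · 2 · 2 · 0
2 · 3 · 0 · 3
1 · 2 · 1 · 3
step 3: 0 · 1 · 0 · 1
2 · 0 · 2 · 3
0 · 2 · 1 · 3
1 · 3 · 2 · 0
3 · 3 · 0 · 3
1 · 2 · 1 · 3
step 4: 0 · 1 · 0 · 1
2 · 0 · 2 · 3
0 · 2 · 1 · 3
2 · 3 · 2 · 0
3 · 3 · 0 · 3
1 · 2 · 1 · 3

38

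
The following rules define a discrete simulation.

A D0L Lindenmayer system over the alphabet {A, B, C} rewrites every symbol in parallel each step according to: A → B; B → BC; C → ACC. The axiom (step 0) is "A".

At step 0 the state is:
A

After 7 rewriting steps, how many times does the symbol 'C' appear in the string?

86

0) A
1) B
2) BC
3) BCACC
4) BCACCBACCACC
5) BCACCBACCACCBCBACCACCBACCACC
6) BCACCBACCACCBCBACCACCBACCACCBCACCBCBACCACCBACCACCBCBACCACCBACCACC
7) BCACCBACCACCBCBACCACCBACCACCBCACCBCBACCACCBACCACCBCBACCACC…CCACCBCBACCACCBACCACCBCACCBCBACCACCBACCACCBCBACCACCBACCACC  (len 151)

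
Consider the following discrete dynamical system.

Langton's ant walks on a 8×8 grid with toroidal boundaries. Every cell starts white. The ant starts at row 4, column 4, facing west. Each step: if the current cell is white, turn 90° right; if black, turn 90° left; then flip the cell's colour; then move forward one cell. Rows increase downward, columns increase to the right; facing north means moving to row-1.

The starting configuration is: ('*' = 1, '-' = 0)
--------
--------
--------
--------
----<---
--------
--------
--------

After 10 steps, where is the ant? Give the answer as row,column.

5,5

0) --------
--------
--------
--------
----<---
--------
--------
--------
1) --------
--------
--------
----^---
----*---
--------
--------
--------
2) --------
--------
--------
----*>--
----*---
--------
--------
--------
3) --------
--------
--------
----**--
----*v--
--------
--------
--------
4) --------
--------
--------
----**--
----<*--
--------
--------
--------
5) --------
--------
--------
----**--
-----*--
----v---
--------
--------
6) --------
--------
--------
----**--
-----*--
---<*---
--------
--------
7) --------
--------
--------
----**--
---^-*--
---**---
--------
--------
8) --------
--------
--------
----**--
---*>*--
---**---
--------
--------
9) --------
--------
--------
----**--
---***--
---*v---
--------
--------
10) --------
--------
--------
----**--
---***--
---*->--
--------
--------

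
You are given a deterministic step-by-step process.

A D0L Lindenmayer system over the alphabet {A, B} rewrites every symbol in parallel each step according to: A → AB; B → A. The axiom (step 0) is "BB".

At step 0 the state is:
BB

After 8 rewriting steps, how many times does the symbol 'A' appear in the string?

[0] BB
[1] AA
[2] ABAB
[3] ABAABA
[4] ABAABABAAB
[5] ABAABABAABAABABA
[6] ABAABABAABAABABAABABAABAAB
[7] ABAABABAABAABABAABABAABAABABAABAABABAABABA
[8] ABAABABAABAABABAABABAABAABABAABAABABAABABAABAABABAABABAABAABABAABAAB

42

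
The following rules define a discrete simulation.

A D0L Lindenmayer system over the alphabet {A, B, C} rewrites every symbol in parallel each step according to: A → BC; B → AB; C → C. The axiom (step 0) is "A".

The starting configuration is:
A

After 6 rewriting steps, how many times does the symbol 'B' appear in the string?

gen 0: A
gen 1: BC
gen 2: ABC
gen 3: BCABC
gen 4: ABCBCABC
gen 5: BCABCABCBCABC
gen 6: ABCBCABCBCABCABCBCABC

8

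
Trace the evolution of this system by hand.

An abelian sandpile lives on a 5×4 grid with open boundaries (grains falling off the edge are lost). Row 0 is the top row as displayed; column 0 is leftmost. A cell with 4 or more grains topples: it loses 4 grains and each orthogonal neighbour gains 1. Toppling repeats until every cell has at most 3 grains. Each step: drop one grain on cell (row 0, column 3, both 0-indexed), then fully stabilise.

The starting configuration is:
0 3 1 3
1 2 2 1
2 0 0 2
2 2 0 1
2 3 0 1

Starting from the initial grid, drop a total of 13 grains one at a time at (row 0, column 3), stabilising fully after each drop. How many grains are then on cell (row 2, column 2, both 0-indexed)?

0) 0 3 1 3
1 2 2 1
2 0 0 2
2 2 0 1
2 3 0 1
1) 0 3 2 0
1 2 2 2
2 0 0 2
2 2 0 1
2 3 0 1
2) 0 3 2 1
1 2 2 2
2 0 0 2
2 2 0 1
2 3 0 1
3) 0 3 2 2
1 2 2 2
2 0 0 2
2 2 0 1
2 3 0 1
4) 0 3 2 3
1 2 2 2
2 0 0 2
2 2 0 1
2 3 0 1
5) 0 3 3 0
1 2 2 3
2 0 0 2
2 2 0 1
2 3 0 1
6) 0 3 3 1
1 2 2 3
2 0 0 2
2 2 0 1
2 3 0 1
7) 0 3 3 2
1 2 2 3
2 0 0 2
2 2 0 1
2 3 0 1
8) 0 3 3 3
1 2 2 3
2 0 0 2
2 2 0 1
2 3 0 1
9) 1 1 2 2
2 0 1 1
2 1 1 3
2 2 0 1
2 3 0 1
10) 1 1 2 3
2 0 1 1
2 1 1 3
2 2 0 1
2 3 0 1
11) 1 1 3 0
2 0 1 2
2 1 1 3
2 2 0 1
2 3 0 1
12) 1 1 3 1
2 0 1 2
2 1 1 3
2 2 0 1
2 3 0 1
13) 1 1 3 2
2 0 1 2
2 1 1 3
2 2 0 1
2 3 0 1

1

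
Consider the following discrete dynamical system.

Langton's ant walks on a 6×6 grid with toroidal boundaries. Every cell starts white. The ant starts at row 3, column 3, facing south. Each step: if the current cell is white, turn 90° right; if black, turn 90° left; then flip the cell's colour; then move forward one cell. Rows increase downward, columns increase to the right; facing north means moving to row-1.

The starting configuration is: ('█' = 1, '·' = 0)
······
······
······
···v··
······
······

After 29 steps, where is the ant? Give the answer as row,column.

step 0: ······
······
······
···v··
······
······
step 1: ······
······
······
··<█··
······
······
step 2: ······
······
··^···
··██··
······
······
step 3: ······
······
··█>··
··██··
······
······
step 4: ······
······
··██··
··█v··
······
······
step 5: ······
······
··██··
··█·>·
······
······
step 6: ······
······
··██··
··█·█·
····v·
······
step 7: ······
······
··██··
··█·█·
···<█·
······
step 8: ······
······
··██··
··█^█·
···██·
······
step 9: ······
······
··██··
··██>·
···██·
······
step 10: ······
······
··██^·
··██··
···██·
······
step 11: ······
······
··███>
··██··
···██·
······
step 12: ······
······
··████
··██·v
···██·
······
step 13: ······
······
··████
··██<█
···██·
······
step 14: ······
······
··██^█
··████
···██·
······
step 15: ······
······
··█<·█
··████
···██·
······
step 16: ······
······
··█··█
··█v██
···██·
······
step 17: ······
······
··█··█
··█·>█
···██·
······
step 18: ······
······
··█·^█
··█··█
···██·
······
step 19: ······
······
··█·█>
··█··█
···██·
······
step 20: ······
·····^
··█·█·
··█··█
···██·
······
step 21: ······
>····█
··█·█·
··█··█
···██·
······
step 22: ······
█····█
v·█·█·
··█··█
···██·
······
step 23: ······
█····█
█·█·█<
··█··█
···██·
······
step 24: ······
█····^
█·█·██
··█··█
···██·
······
step 25: ······
█···<·
█·█·██
··█··█
···██·
······
step 26: ····^·
█···█·
█·█·██
··█··█
···██·
······
step 27: ····█>
█···█·
█·█·██
··█··█
···██·
······
step 28: ····██
█···█v
█·█·██
··█··█
···██·
······
step 29: ····██
█···<█
█·█·██
··█··█
···██·
······

1,4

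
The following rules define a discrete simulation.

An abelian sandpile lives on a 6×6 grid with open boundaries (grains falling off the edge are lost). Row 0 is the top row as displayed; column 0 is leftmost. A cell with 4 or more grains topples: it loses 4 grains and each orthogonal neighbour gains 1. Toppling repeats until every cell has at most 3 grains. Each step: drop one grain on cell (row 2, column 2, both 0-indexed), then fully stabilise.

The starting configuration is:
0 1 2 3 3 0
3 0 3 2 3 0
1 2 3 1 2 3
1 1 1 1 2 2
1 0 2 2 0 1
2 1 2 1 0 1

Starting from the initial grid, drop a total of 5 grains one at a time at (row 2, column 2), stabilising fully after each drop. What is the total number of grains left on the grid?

0) 0 1 2 3 3 0
3 0 3 2 3 0
1 2 3 1 2 3
1 1 1 1 2 2
1 0 2 2 0 1
2 1 2 1 0 1
1) 0 1 3 3 3 0
3 1 0 3 3 0
1 3 1 2 2 3
1 1 2 1 2 2
1 0 2 2 0 1
2 1 2 1 0 1
2) 0 1 3 3 3 0
3 1 0 3 3 0
1 3 2 2 2 3
1 1 2 1 2 2
1 0 2 2 0 1
2 1 2 1 0 1
3) 0 1 3 3 3 0
3 1 0 3 3 0
1 3 3 2 2 3
1 1 2 1 2 2
1 0 2 2 0 1
2 1 2 1 0 1
4) 0 1 3 3 3 0
3 2 1 3 3 0
2 0 1 3 2 3
1 2 3 1 2 2
1 0 2 2 0 1
2 1 2 1 0 1
5) 0 1 3 3 3 0
3 2 1 3 3 0
2 0 2 3 2 3
1 2 3 1 2 2
1 0 2 2 0 1
2 1 2 1 0 1

58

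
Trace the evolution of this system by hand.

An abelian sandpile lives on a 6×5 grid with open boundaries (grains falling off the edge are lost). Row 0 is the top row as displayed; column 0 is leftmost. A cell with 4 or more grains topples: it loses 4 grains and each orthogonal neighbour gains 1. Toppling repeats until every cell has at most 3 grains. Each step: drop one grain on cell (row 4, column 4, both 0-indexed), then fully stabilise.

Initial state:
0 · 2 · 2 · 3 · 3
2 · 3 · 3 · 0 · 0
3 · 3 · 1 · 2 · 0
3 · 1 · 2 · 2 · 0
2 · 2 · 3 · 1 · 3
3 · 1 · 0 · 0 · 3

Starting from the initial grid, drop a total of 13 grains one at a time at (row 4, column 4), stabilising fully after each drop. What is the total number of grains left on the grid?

[0] 0 · 2 · 2 · 3 · 3
2 · 3 · 3 · 0 · 0
3 · 3 · 1 · 2 · 0
3 · 1 · 2 · 2 · 0
2 · 2 · 3 · 1 · 3
3 · 1 · 0 · 0 · 3
[1] 0 · 2 · 2 · 3 · 3
2 · 3 · 3 · 0 · 0
3 · 3 · 1 · 2 · 0
3 · 1 · 2 · 2 · 1
2 · 2 · 3 · 2 · 1
3 · 1 · 0 · 1 · 0
[2] 0 · 2 · 2 · 3 · 3
2 · 3 · 3 · 0 · 0
3 · 3 · 1 · 2 · 0
3 · 1 · 2 · 2 · 1
2 · 2 · 3 · 2 · 2
3 · 1 · 0 · 1 · 0
[3] 0 · 2 · 2 · 3 · 3
2 · 3 · 3 · 0 · 0
3 · 3 · 1 · 2 · 0
3 · 1 · 2 · 2 · 1
2 · 2 · 3 · 2 · 3
3 · 1 · 0 · 1 · 0
[4] 0 · 2 · 2 · 3 · 3
2 · 3 · 3 · 0 · 0
3 · 3 · 1 · 2 · 0
3 · 1 · 2 · 2 · 2
2 · 2 · 3 · 3 · 0
3 · 1 · 0 · 1 · 1
[5] 0 · 2 · 2 · 3 · 3
2 · 3 · 3 · 0 · 0
3 · 3 · 1 · 2 · 0
3 · 1 · 2 · 2 · 2
2 · 2 · 3 · 3 · 1
3 · 1 · 0 · 1 · 1
[6] 0 · 2 · 2 · 3 · 3
2 · 3 · 3 · 0 · 0
3 · 3 · 1 · 2 · 0
3 · 1 · 2 · 2 · 2
2 · 2 · 3 · 3 · 2
3 · 1 · 0 · 1 · 1
[7] 0 · 2 · 2 · 3 · 3
2 · 3 · 3 · 0 · 0
3 · 3 · 1 · 2 · 0
3 · 1 · 2 · 2 · 2
2 · 2 · 3 · 3 · 3
3 · 1 · 0 · 1 · 1
[8] 0 · 2 · 2 · 3 · 3
2 · 3 · 3 · 0 · 0
3 · 3 · 1 · 2 · 0
3 · 1 · 3 · 3 · 3
2 · 3 · 0 · 1 · 1
3 · 1 · 1 · 2 · 2
[9] 0 · 2 · 2 · 3 · 3
2 · 3 · 3 · 0 · 0
3 · 3 · 1 · 2 · 0
3 · 1 · 3 · 3 · 3
2 · 3 · 0 · 1 · 2
3 · 1 · 1 · 2 · 2
[10] 0 · 2 · 2 · 3 · 3
2 · 3 · 3 · 0 · 0
3 · 3 · 1 · 2 · 0
3 · 1 · 3 · 3 · 3
2 · 3 · 0 · 1 · 3
3 · 1 · 1 · 2 · 2
[11] 0 · 2 · 2 · 3 · 3
2 · 3 · 3 · 0 · 0
3 · 3 · 2 · 3 · 1
3 · 2 · 0 · 1 · 1
2 · 3 · 1 · 3 · 1
3 · 1 · 1 · 2 · 3
[12] 0 · 2 · 2 · 3 · 3
2 · 3 · 3 · 0 · 0
3 · 3 · 2 · 3 · 1
3 · 2 · 0 · 1 · 1
2 · 3 · 1 · 3 · 2
3 · 1 · 1 · 2 · 3
[13] 0 · 2 · 2 · 3 · 3
2 · 3 · 3 · 0 · 0
3 · 3 · 2 · 3 · 1
3 · 2 · 0 · 1 · 1
2 · 3 · 1 · 3 · 3
3 · 1 · 1 · 2 · 3

59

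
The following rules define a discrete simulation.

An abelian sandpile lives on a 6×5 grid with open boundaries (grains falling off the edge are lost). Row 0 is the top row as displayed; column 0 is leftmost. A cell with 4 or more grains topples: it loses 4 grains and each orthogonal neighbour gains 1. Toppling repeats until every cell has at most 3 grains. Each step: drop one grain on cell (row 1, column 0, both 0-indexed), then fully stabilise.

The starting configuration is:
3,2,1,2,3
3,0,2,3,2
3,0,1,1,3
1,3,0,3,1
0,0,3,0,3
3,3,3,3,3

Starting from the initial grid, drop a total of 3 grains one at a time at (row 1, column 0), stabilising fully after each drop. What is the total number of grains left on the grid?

56

gen 0: 3,2,1,2,3
3,0,2,3,2
3,0,1,1,3
1,3,0,3,1
0,0,3,0,3
3,3,3,3,3
gen 1: 0,3,1,2,3
2,1,2,3,2
0,1,1,1,3
2,3,0,3,1
0,0,3,0,3
3,3,3,3,3
gen 2: 0,3,1,2,3
3,1,2,3,2
0,1,1,1,3
2,3,0,3,1
0,0,3,0,3
3,3,3,3,3
gen 3: 1,3,1,2,3
0,2,2,3,2
1,1,1,1,3
2,3,0,3,1
0,0,3,0,3
3,3,3,3,3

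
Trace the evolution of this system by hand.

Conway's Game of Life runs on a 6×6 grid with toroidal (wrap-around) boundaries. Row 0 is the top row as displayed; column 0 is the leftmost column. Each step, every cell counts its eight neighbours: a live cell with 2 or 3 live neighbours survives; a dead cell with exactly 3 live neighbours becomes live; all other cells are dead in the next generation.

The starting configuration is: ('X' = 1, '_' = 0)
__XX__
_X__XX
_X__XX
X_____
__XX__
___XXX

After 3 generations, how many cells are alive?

gen 0: __XX__
_X__XX
_X__XX
X_____
__XX__
___XXX
gen 1: X_X___
_X___X
_X__X_
XXXXXX
__XX_X
______
gen 2: XX____
_XX__X
______
______
_____X
_XXX__
gen 3: ___X__
_XX___
______
______
__X___
_XX___

6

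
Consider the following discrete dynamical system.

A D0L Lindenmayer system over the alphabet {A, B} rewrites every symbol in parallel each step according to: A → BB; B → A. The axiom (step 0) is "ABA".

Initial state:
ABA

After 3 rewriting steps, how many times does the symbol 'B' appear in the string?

8

step 0: ABA
step 1: BBABB
step 2: AABBAA
step 3: BBBBAABBBB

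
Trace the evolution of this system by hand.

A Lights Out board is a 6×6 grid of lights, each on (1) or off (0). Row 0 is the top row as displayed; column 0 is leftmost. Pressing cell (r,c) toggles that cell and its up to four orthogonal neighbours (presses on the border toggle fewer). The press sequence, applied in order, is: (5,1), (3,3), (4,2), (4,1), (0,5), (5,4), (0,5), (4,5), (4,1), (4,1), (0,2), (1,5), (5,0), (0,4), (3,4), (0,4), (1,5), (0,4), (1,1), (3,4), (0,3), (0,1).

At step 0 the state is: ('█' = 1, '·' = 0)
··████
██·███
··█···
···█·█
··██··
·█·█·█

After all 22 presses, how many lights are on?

t=0: ··████
██·███
··█···
···█·█
··██··
·█·█·█
t=1: ··████
██·███
··█···
···█·█
·███··
█·██·█
t=2: ··████
██·███
··██··
··█·██
·██···
█·██·█
t=3: ··████
██·███
··██··
····██
···█··
█··█·█
t=4: ··████
██·███
··██··
·█··██
████··
██·█·█
t=5: ··██··
██·██·
··██··
·█··██
████··
██·█·█
t=6: ··██··
██·██·
··██··
·█··██
█████·
██··█·
t=7: ··████
██·███
··██··
·█··██
█████·
██··█·
t=8: ··████
██·███
··██··
·█··█·
████·█
██··██
t=9: ··████
██·███
··██··
····█·
···█·█
█···██
t=10: ··████
██·███
··██··
·█··█·
████·█
██··██
t=11: ·█··██
██████
··██··
·█··█·
████·█
██··██
t=12: ·█··█·
████··
··██·█
·█··█·
████·█
██··██
t=13: ·█··█·
████··
··██·█
·█··█·
·███·█
····██
t=14: ·█·█·█
█████·
··██·█
·█··█·
·███·█
····██
t=15: ·█·█·█
█████·
··████
·█·█·█
·█████
····██
t=16: ·█··█·
████··
··████
·█·█·█
·█████
····██
t=17: ·█··██
██████
··███·
·█·█·█
·█████
····██
t=18: ·█·█··
████·█
··███·
·█·█·█
·█████
····██
t=19: ···█··
···█·█
·████·
·█·█·█
·█████
····██
t=20: ···█··
···█·█
·███··
·█··█·
·███·█
····██
t=21: ··█·█·
·····█
·███··
·█··█·
·███·█
····██
t=22: ██··█·
·█···█
·███··
·█··█·
·███·█
····██

16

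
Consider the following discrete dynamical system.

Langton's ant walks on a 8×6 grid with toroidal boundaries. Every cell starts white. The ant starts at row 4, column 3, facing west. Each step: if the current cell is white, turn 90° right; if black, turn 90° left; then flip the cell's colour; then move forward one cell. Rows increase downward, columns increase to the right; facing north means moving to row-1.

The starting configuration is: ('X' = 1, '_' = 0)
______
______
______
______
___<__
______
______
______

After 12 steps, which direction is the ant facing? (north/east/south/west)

west

step 0: ______
______
______
______
___<__
______
______
______
step 1: ______
______
______
___^__
___X__
______
______
______
step 2: ______
______
______
___X>_
___X__
______
______
______
step 3: ______
______
______
___XX_
___Xv_
______
______
______
step 4: ______
______
______
___XX_
___<X_
______
______
______
step 5: ______
______
______
___XX_
____X_
___v__
______
______
step 6: ______
______
______
___XX_
____X_
__<X__
______
______
step 7: ______
______
______
___XX_
__^_X_
__XX__
______
______
step 8: ______
______
______
___XX_
__X>X_
__XX__
______
______
step 9: ______
______
______
___XX_
__XXX_
__Xv__
______
______
step 10: ______
______
______
___XX_
__XXX_
__X_>_
______
______
step 11: ______
______
______
___XX_
__XXX_
__X_X_
____v_
______
step 12: ______
______
______
___XX_
__XXX_
__X_X_
___<X_
______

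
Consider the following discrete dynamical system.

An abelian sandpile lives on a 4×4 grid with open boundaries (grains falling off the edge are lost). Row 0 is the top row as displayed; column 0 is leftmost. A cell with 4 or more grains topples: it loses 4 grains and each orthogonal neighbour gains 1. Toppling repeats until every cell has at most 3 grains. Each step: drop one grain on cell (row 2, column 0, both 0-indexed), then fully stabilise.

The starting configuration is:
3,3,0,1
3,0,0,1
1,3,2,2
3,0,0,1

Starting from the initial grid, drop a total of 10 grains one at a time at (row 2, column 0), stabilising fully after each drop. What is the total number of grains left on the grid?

step 0: 3,3,0,1
3,0,0,1
1,3,2,2
3,0,0,1
step 1: 3,3,0,1
3,0,0,1
2,3,2,2
3,0,0,1
step 2: 3,3,0,1
3,0,0,1
3,3,2,2
3,0,0,1
step 3: 1,0,1,1
1,3,0,1
3,0,3,2
0,2,0,1
step 4: 1,0,1,1
2,3,0,1
0,1,3,2
1,2,0,1
step 5: 1,0,1,1
2,3,0,1
1,1,3,2
1,2,0,1
step 6: 1,0,1,1
2,3,0,1
2,1,3,2
1,2,0,1
step 7: 1,0,1,1
2,3,0,1
3,1,3,2
1,2,0,1
step 8: 1,0,1,1
3,3,0,1
0,2,3,2
2,2,0,1
step 9: 1,0,1,1
3,3,0,1
1,2,3,2
2,2,0,1
step 10: 1,0,1,1
3,3,0,1
2,2,3,2
2,2,0,1

24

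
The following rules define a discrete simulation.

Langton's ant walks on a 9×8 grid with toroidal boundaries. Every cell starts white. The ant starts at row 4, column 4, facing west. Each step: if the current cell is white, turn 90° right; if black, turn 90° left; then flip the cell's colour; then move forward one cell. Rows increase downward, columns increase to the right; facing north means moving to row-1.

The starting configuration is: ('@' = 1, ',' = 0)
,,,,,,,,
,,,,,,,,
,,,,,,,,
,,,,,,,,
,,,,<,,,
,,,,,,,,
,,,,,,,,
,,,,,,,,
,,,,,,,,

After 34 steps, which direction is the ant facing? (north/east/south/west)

east

t=0: ,,,,,,,,
,,,,,,,,
,,,,,,,,
,,,,,,,,
,,,,<,,,
,,,,,,,,
,,,,,,,,
,,,,,,,,
,,,,,,,,
t=1: ,,,,,,,,
,,,,,,,,
,,,,,,,,
,,,,^,,,
,,,,@,,,
,,,,,,,,
,,,,,,,,
,,,,,,,,
,,,,,,,,
t=2: ,,,,,,,,
,,,,,,,,
,,,,,,,,
,,,,@>,,
,,,,@,,,
,,,,,,,,
,,,,,,,,
,,,,,,,,
,,,,,,,,
t=3: ,,,,,,,,
,,,,,,,,
,,,,,,,,
,,,,@@,,
,,,,@v,,
,,,,,,,,
,,,,,,,,
,,,,,,,,
,,,,,,,,
t=4: ,,,,,,,,
,,,,,,,,
,,,,,,,,
,,,,@@,,
,,,,<@,,
,,,,,,,,
,,,,,,,,
,,,,,,,,
,,,,,,,,
t=5: ,,,,,,,,
,,,,,,,,
,,,,,,,,
,,,,@@,,
,,,,,@,,
,,,,v,,,
,,,,,,,,
,,,,,,,,
,,,,,,,,
t=6: ,,,,,,,,
,,,,,,,,
,,,,,,,,
,,,,@@,,
,,,,,@,,
,,,<@,,,
,,,,,,,,
,,,,,,,,
,,,,,,,,
t=7: ,,,,,,,,
,,,,,,,,
,,,,,,,,
,,,,@@,,
,,,^,@,,
,,,@@,,,
,,,,,,,,
,,,,,,,,
,,,,,,,,
t=8: ,,,,,,,,
,,,,,,,,
,,,,,,,,
,,,,@@,,
,,,@>@,,
,,,@@,,,
,,,,,,,,
,,,,,,,,
,,,,,,,,
t=9: ,,,,,,,,
,,,,,,,,
,,,,,,,,
,,,,@@,,
,,,@@@,,
,,,@v,,,
,,,,,,,,
,,,,,,,,
,,,,,,,,
t=10: ,,,,,,,,
,,,,,,,,
,,,,,,,,
,,,,@@,,
,,,@@@,,
,,,@,>,,
,,,,,,,,
,,,,,,,,
,,,,,,,,
t=11: ,,,,,,,,
,,,,,,,,
,,,,,,,,
,,,,@@,,
,,,@@@,,
,,,@,@,,
,,,,,v,,
,,,,,,,,
,,,,,,,,
t=12: ,,,,,,,,
,,,,,,,,
,,,,,,,,
,,,,@@,,
,,,@@@,,
,,,@,@,,
,,,,<@,,
,,,,,,,,
,,,,,,,,
t=13: ,,,,,,,,
,,,,,,,,
,,,,,,,,
,,,,@@,,
,,,@@@,,
,,,@^@,,
,,,,@@,,
,,,,,,,,
,,,,,,,,
t=14: ,,,,,,,,
,,,,,,,,
,,,,,,,,
,,,,@@,,
,,,@@@,,
,,,@@>,,
,,,,@@,,
,,,,,,,,
,,,,,,,,
t=15: ,,,,,,,,
,,,,,,,,
,,,,,,,,
,,,,@@,,
,,,@@^,,
,,,@@,,,
,,,,@@,,
,,,,,,,,
,,,,,,,,
t=16: ,,,,,,,,
,,,,,,,,
,,,,,,,,
,,,,@@,,
,,,@<,,,
,,,@@,,,
,,,,@@,,
,,,,,,,,
,,,,,,,,
t=17: ,,,,,,,,
,,,,,,,,
,,,,,,,,
,,,,@@,,
,,,@,,,,
,,,@v,,,
,,,,@@,,
,,,,,,,,
,,,,,,,,
t=18: ,,,,,,,,
,,,,,,,,
,,,,,,,,
,,,,@@,,
,,,@,,,,
,,,@,>,,
,,,,@@,,
,,,,,,,,
,,,,,,,,
t=19: ,,,,,,,,
,,,,,,,,
,,,,,,,,
,,,,@@,,
,,,@,,,,
,,,@,@,,
,,,,@v,,
,,,,,,,,
,,,,,,,,
t=20: ,,,,,,,,
,,,,,,,,
,,,,,,,,
,,,,@@,,
,,,@,,,,
,,,@,@,,
,,,,@,>,
,,,,,,,,
,,,,,,,,
t=21: ,,,,,,,,
,,,,,,,,
,,,,,,,,
,,,,@@,,
,,,@,,,,
,,,@,@,,
,,,,@,@,
,,,,,,v,
,,,,,,,,
t=22: ,,,,,,,,
,,,,,,,,
,,,,,,,,
,,,,@@,,
,,,@,,,,
,,,@,@,,
,,,,@,@,
,,,,,<@,
,,,,,,,,
t=23: ,,,,,,,,
,,,,,,,,
,,,,,,,,
,,,,@@,,
,,,@,,,,
,,,@,@,,
,,,,@^@,
,,,,,@@,
,,,,,,,,
t=24: ,,,,,,,,
,,,,,,,,
,,,,,,,,
,,,,@@,,
,,,@,,,,
,,,@,@,,
,,,,@@>,
,,,,,@@,
,,,,,,,,
t=25: ,,,,,,,,
,,,,,,,,
,,,,,,,,
,,,,@@,,
,,,@,,,,
,,,@,@^,
,,,,@@,,
,,,,,@@,
,,,,,,,,
t=26: ,,,,,,,,
,,,,,,,,
,,,,,,,,
,,,,@@,,
,,,@,,,,
,,,@,@@>
,,,,@@,,
,,,,,@@,
,,,,,,,,
t=27: ,,,,,,,,
,,,,,,,,
,,,,,,,,
,,,,@@,,
,,,@,,,,
,,,@,@@@
,,,,@@,v
,,,,,@@,
,,,,,,,,
t=28: ,,,,,,,,
,,,,,,,,
,,,,,,,,
,,,,@@,,
,,,@,,,,
,,,@,@@@
,,,,@@<@
,,,,,@@,
,,,,,,,,
t=29: ,,,,,,,,
,,,,,,,,
,,,,,,,,
,,,,@@,,
,,,@,,,,
,,,@,@^@
,,,,@@@@
,,,,,@@,
,,,,,,,,
t=30: ,,,,,,,,
,,,,,,,,
,,,,,,,,
,,,,@@,,
,,,@,,,,
,,,@,<,@
,,,,@@@@
,,,,,@@,
,,,,,,,,
t=31: ,,,,,,,,
,,,,,,,,
,,,,,,,,
,,,,@@,,
,,,@,,,,
,,,@,,,@
,,,,@v@@
,,,,,@@,
,,,,,,,,
t=32: ,,,,,,,,
,,,,,,,,
,,,,,,,,
,,,,@@,,
,,,@,,,,
,,,@,,,@
,,,,@,>@
,,,,,@@,
,,,,,,,,
t=33: ,,,,,,,,
,,,,,,,,
,,,,,,,,
,,,,@@,,
,,,@,,,,
,,,@,,^@
,,,,@,,@
,,,,,@@,
,,,,,,,,
t=34: ,,,,,,,,
,,,,,,,,
,,,,,,,,
,,,,@@,,
,,,@,,,,
,,,@,,@>
,,,,@,,@
,,,,,@@,
,,,,,,,,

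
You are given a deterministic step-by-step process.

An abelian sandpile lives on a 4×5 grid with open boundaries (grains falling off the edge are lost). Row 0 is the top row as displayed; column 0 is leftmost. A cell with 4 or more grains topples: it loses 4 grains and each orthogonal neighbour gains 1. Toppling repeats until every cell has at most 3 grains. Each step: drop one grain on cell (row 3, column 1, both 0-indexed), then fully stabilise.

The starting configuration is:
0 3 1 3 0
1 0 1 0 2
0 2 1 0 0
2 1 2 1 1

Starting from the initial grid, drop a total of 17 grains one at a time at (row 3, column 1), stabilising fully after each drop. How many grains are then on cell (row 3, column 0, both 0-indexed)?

step 0: 0 3 1 3 0
1 0 1 0 2
0 2 1 0 0
2 1 2 1 1
step 1: 0 3 1 3 0
1 0 1 0 2
0 2 1 0 0
2 2 2 1 1
step 2: 0 3 1 3 0
1 0 1 0 2
0 2 1 0 0
2 3 2 1 1
step 3: 0 3 1 3 0
1 0 1 0 2
0 3 1 0 0
3 0 3 1 1
step 4: 0 3 1 3 0
1 0 1 0 2
0 3 1 0 0
3 1 3 1 1
step 5: 0 3 1 3 0
1 0 1 0 2
0 3 1 0 0
3 2 3 1 1
step 6: 0 3 1 3 0
1 0 1 0 2
0 3 1 0 0
3 3 3 1 1
step 7: 0 3 1 3 0
1 1 1 0 2
2 0 3 0 0
0 3 0 2 1
step 8: 0 3 1 3 0
1 1 1 0 2
2 1 3 0 0
1 0 1 2 1
step 9: 0 3 1 3 0
1 1 1 0 2
2 1 3 0 0
1 1 1 2 1
step 10: 0 3 1 3 0
1 1 1 0 2
2 1 3 0 0
1 2 1 2 1
step 11: 0 3 1 3 0
1 1 1 0 2
2 1 3 0 0
1 3 1 2 1
step 12: 0 3 1 3 0
1 1 1 0 2
2 2 3 0 0
2 0 2 2 1
step 13: 0 3 1 3 0
1 1 1 0 2
2 2 3 0 0
2 1 2 2 1
step 14: 0 3 1 3 0
1 1 1 0 2
2 2 3 0 0
2 2 2 2 1
step 15: 0 3 1 3 0
1 1 1 0 2
2 2 3 0 0
2 3 2 2 1
step 16: 0 3 1 3 0
1 1 1 0 2
2 3 3 0 0
3 0 3 2 1
step 17: 0 3 1 3 0
1 1 1 0 2
2 3 3 0 0
3 1 3 2 1

3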